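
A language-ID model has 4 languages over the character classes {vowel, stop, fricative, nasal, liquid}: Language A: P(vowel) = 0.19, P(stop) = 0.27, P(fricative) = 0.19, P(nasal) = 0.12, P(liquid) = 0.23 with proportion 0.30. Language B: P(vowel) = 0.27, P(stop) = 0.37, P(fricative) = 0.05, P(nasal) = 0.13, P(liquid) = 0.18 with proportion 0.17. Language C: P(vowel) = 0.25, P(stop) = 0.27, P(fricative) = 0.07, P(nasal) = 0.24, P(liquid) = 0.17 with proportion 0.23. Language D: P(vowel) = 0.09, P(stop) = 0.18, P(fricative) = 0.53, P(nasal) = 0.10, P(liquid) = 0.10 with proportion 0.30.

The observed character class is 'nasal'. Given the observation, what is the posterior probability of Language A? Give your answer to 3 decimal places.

Apply Bayes' rule: the posterior for each component is proportional to its prior times its likelihood at x.
Component likelihoods at x = 'nasal':
  f_A = 0.12
  f_B = 0.13
  f_C = 0.24
  f_D = 0.1
Weight by the priors:
  P(Z=A)·f_A = 0.30 × 0.12 = 0.036
  P(Z=B)·f_B = 0.17 × 0.13 = 0.0221
  P(Z=C)·f_C = 0.23 × 0.24 = 0.0552
  P(Z=D)·f_D = 0.30 × 0.1 = 0.03
Denominator: 0.036 + 0.0221 + 0.0552 + 0.03 = 0.1433
Responsibility of Language A: 0.036 / 0.1433 ≈ 0.251

0.251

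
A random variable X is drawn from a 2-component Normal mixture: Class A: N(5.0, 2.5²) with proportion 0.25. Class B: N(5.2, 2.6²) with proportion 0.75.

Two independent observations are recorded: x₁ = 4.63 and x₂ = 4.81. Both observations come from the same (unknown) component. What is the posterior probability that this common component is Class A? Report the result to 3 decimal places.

0.269

By Bayes' theorem, P(k | x) = w_k f_k(x) / Σ_j w_j f_j(x).
Since both observations come from the same component, the likelihood for component k is f_k(x₁)·f_k(x₂).
  p_A = [0.157839] × [0.159117] = 0.0251148
  p_B = [0.149796] × [0.151723] = 0.0227275
Prior × likelihood for each component:
  w_A·p_A = 0.25 × 0.0251148 = 0.0062787
  w_B·p_B = 0.75 × 0.0227275 = 0.0170456
Sum: 0.0062787 + 0.0170456 = 0.0233243
So the posterior for Class A is 0.0062787 / 0.0233243 ≈ 0.269.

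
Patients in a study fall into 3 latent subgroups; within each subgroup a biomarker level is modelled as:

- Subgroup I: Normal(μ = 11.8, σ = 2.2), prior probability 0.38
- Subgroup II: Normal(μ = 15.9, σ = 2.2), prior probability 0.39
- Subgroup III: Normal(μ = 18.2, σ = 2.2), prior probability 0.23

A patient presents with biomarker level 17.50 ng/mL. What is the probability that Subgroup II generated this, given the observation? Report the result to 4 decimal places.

0.5635

Posterior ∝ prior × likelihood, so P(k | x) ∝ P(Z=k) f_k(x); normalise over all components.
Evaluate each component's likelihood at the observed value:
  p_I = (1/(2.2·√(2π)))·exp(−(17.50−11.8)²/(2·2.2²)) = 0.181337·exp(-3.35640) = 0.00632149
  p_II = (1/(2.2·√(2π)))·exp(−(17.50−15.9)²/(2·2.2²)) = 0.181337·exp(-0.26446) = 0.139198
  p_III = (1/(2.2·√(2π)))·exp(−(17.50−18.2)²/(2·2.2²)) = 0.181337·exp(-0.05062) = 0.172387
Prior × likelihood for each component:
  P(Z=I)·p_I = 0.38 × 0.00632149 = 0.00240216
  P(Z=II)·p_II = 0.39 × 0.139198 = 0.0542872
  P(Z=III)·p_III = 0.23 × 0.172387 = 0.0396489
Marginal: 0.00240216 + 0.0542872 + 0.0396489 = 0.0963383
Responsibility of Subgroup II: 0.0542872 / 0.0963383 ≈ 0.5635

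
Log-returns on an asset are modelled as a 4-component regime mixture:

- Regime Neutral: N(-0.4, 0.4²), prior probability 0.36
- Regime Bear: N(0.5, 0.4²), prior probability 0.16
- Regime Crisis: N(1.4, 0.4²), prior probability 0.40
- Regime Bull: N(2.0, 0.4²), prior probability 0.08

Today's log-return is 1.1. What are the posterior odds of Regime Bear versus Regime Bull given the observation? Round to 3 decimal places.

8.161

Since P(k|x) ∝ w_k f_k(x), the posterior odds are w_i f_i(x) / (w_j f_j(x)).
Component likelihoods at x = 1.1:
  p_Neutral = 0.000881489
  p_Bear = 0.323794
  p_Crisis = 0.752844
  p_Bull = 0.0793491
0.051807 / 0.00634793 ≈ 8.161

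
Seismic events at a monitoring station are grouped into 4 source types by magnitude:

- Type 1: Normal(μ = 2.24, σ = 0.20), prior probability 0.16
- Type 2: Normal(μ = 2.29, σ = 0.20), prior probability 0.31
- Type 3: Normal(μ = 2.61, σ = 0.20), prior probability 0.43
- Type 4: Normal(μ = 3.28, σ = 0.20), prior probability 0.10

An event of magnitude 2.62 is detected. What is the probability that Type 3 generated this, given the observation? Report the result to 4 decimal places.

P(component k | x) = P(Z=k)·f_k(x) / marginal(x), where marginal(x) = Σ_j P(Z=j)·f_j(x).
Evaluate each component's likelihood at the observed value:
  f_1 = (1/(0.20·√(2π)))·exp(−(2.62−2.24)²/(2·0.20²)) = 1.994711·exp(-1.80500) = 0.328079
  f_2 = (1/(0.20·√(2π)))·exp(−(2.62−2.29)²/(2·0.20²)) = 1.994711·exp(-1.36125) = 0.511325
  f_3 = (1/(0.20·√(2π)))·exp(−(2.62−2.61)²/(2·0.20²)) = 1.994711·exp(-0.00125) = 1.99222
  f_4 = (1/(0.20·√(2π)))·exp(−(2.62−3.28)²/(2·0.20²)) = 1.994711·exp(-5.44500) = 0.00861284
Unnormalised posteriors:
  P(Z=1)·f_1 = 0.16 × 0.328079 = 0.0524927
  P(Z=2)·f_2 = 0.31 × 0.511325 = 0.158511
  P(Z=3)·f_3 = 0.43 × 1.99222 = 0.856654
  P(Z=4)·f_4 = 0.10 × 0.00861284 = 0.000861284
Normaliser: 0.0524927 + 0.158511 + 0.856654 + 0.000861284 = 1.06852
P(Type 3 | 2.62) = 0.856654 / 1.06852 ≈ 0.8017

0.8017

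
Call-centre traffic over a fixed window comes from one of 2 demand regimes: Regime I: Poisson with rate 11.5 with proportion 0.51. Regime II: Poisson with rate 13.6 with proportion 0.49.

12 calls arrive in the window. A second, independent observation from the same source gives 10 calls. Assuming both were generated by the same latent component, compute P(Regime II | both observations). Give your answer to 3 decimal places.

P(component k | x) = w_k·f_k(x) / marginal(x), where marginal(x) = Σ_j w_j·f_j(x).
Since both observations come from the same component, the likelihood for component k is f_k(x₁)·f_k(x₂).
  p_I = [0.113149] × [0.112935] = 0.0127785
  p_II = [0.103687] × [0.0739982] = 0.00767266
Prior × likelihood for each component:
  w_I·p_I = 0.51 × 0.0127785 = 0.00651703
  w_II·p_II = 0.49 × 0.00767266 = 0.0037596
Denominator: 0.00651703 + 0.0037596 = 0.0102766
P(Regime II | data) = 0.0037596 / 0.0102766 ≈ 0.366

0.366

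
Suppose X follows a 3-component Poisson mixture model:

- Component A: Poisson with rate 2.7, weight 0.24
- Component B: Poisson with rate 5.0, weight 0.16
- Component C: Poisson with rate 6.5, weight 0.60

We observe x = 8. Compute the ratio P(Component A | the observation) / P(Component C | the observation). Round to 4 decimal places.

0.0158

Only the two components matter; the odds are (π_i f_i(x)) / (π_j f_j(x)).
Component likelihoods at x = 8:
  p_A = 0.00470755
  p_B = 0.065278
  p_C = 0.118815
Posterior odds = (π_A·p_A) / (π_C·p_C) = (0.24·0.00470755) / (0.60·0.118815) = 0.00112981 / 0.0712892 ≈ 0.0158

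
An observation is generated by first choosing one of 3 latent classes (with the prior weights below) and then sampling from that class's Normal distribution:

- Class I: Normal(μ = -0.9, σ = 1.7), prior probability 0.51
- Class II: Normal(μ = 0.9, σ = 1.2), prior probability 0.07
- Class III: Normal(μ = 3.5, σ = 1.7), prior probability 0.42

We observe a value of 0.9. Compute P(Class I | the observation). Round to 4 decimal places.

Apply Bayes' rule: the posterior for each component is proportional to its prior times its likelihood at x.
Component likelihoods at x = 0.9:
  p_I = (1/(1.7·√(2π)))·exp(−(0.9−-0.9)²/(2·1.7²)) = 0.234672·exp(-0.56055) = 0.133973
  p_II = (1/(1.2·√(2π)))·exp(−(0.9−0.9)²/(2·1.2²)) = 0.332452·exp(-0.00000) = 0.332452
  p_III = (1/(1.7·√(2π)))·exp(−(0.9−3.5)²/(2·1.7²)) = 0.234672·exp(-1.16955) = 0.0728672
Unnormalised posteriors:
  P(Z=I)·p_I = 0.51 × 0.133973 = 0.068326
  P(Z=II)·p_II = 0.07 × 0.332452 = 0.0232716
  P(Z=III)·p_III = 0.42 × 0.0728672 = 0.0306042
Normaliser: 0.068326 + 0.0232716 + 0.0306042 = 0.122202
Responsibility of Class I: 0.068326 / 0.122202 ≈ 0.5591

0.5591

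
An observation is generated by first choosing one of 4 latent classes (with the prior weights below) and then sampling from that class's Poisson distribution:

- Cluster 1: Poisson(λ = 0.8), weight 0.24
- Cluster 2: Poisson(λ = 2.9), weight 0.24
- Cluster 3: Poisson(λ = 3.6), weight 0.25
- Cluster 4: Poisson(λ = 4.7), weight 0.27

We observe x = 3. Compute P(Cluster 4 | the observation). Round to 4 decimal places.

0.2681

Posterior ∝ prior × likelihood, so P(k | x) ∝ π_k f_k(x); normalise over all components.
Evaluate each component's likelihood at the observed value:
  p_1 = 0.0383427
  p_2 = 0.22366
  p_3 = 0.212469
  p_4 = 0.157383
Prior × likelihood for each component:
  π_1·p_1 = 0.24 × 0.0383427 = 0.00920226
  π_2·p_2 = 0.24 × 0.22366 = 0.0536785
  π_3·p_3 = 0.25 × 0.212469 = 0.0531173
  π_4·p_4 = 0.27 × 0.157383 = 0.0424935
Marginal: 0.00920226 + 0.0536785 + 0.0531173 + 0.0424935 = 0.158491
P(Cluster 4 | x) = 0.0424935 / 0.158491 ≈ 0.2681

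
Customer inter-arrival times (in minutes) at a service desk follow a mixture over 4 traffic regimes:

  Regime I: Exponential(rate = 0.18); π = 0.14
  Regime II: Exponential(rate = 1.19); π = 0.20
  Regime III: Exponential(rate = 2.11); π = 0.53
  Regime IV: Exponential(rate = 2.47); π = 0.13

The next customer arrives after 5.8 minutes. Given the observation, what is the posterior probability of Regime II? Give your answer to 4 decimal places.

P(component k | x) = π_k·f_k(x) / marginal(x), where marginal(x) = Σ_j π_j·f_j(x).
Exponential densities:
  f_I = 0.18·e^(−0.18·5.8) = 0.18·e^(−1.0440) = 0.0633679
  f_II = 1.19·e^(−1.19·5.8) = 1.19·e^(−6.9020) = 0.00119687
  f_III = 2.11·e^(−2.11·5.8) = 2.11·e^(−12.2380) = 1.02185e-05
  f_IV = 2.47·e^(−2.47·5.8) = 2.47·e^(−14.3260) = 1.4825e-06
Unnormalised posteriors:
  π_I·f_I = 0.14 × 0.0633679 = 0.0088715
  π_II·f_II = 0.20 × 0.00119687 = 0.000239374
  π_III·f_III = 0.53 × 1.02185e-05 = 5.4158e-06
  π_IV·f_IV = 0.13 × 1.4825e-06 = 1.92725e-07
Evidence: 0.0088715 + 0.000239374 + 5.4158e-06 + 1.92725e-07 = 0.00911648
P(Regime II | data) = 0.000239374 / 0.00911648 ≈ 0.0263

0.0263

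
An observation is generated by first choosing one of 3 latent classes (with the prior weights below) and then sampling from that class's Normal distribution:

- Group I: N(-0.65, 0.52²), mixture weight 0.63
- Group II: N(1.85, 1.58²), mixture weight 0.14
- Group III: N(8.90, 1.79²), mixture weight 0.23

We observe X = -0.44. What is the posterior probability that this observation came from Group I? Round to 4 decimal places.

The responsibility of component k is P(Z=k) f_k(x) divided by Σ_j P(Z=j) f_j(x).
Normal densities:
  p_I = 0.707118
  p_II = 0.0883282
  p_III = 2.72869e-07
Unnormalised posteriors:
  P(Z=I)·p_I = 0.63 × 0.707118 = 0.445484
  P(Z=II)·p_II = 0.14 × 0.0883282 = 0.0123659
  P(Z=III)·p_III = 0.23 × 2.72869e-07 = 6.27598e-08
Marginal: 0.445484 + 0.0123659 + 6.27598e-08 = 0.45785
So the posterior for Group I is 0.445484 / 0.45785 ≈ 0.9730.

0.9730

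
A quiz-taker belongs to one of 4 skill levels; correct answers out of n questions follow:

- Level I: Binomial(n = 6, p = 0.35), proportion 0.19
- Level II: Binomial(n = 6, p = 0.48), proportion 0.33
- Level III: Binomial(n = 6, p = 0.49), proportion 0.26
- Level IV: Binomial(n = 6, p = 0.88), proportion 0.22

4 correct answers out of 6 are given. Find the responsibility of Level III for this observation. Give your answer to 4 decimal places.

Posterior ∝ prior × likelihood, so P(k | x) ∝ P(Z=k) f_k(x); normalise over all components.
Binomial probabilities:
  L_I = C(6,4)·0.35^4·0.65^2 = 15·0.0150062·0.4225 = 0.0951021
  L_II = C(6,4)·0.48^4·0.52^2 = 15·0.0530842·0.2704 = 0.215309
  L_III = C(6,4)·0.49^4·0.51^2 = 15·0.057648·0.2601 = 0.224914
  L_IV = C(6,4)·0.88^4·0.12^2 = 15·0.599695·0.0144 = 0.129534
Multiply by the mixture weights:
  P(Z=I)·L_I = 0.19 × 0.0951021 = 0.0180694
  P(Z=II)·L_II = 0.33 × 0.215309 = 0.0710521
  P(Z=III)·L_III = 0.26 × 0.224914 = 0.0584776
  P(Z=IV)·L_IV = 0.22 × 0.129534 = 0.0284975
Denominator: 0.0180694 + 0.0710521 + 0.0584776 + 0.0284975 = 0.176097
P(Level III | x) ≈ 0.3321

0.3321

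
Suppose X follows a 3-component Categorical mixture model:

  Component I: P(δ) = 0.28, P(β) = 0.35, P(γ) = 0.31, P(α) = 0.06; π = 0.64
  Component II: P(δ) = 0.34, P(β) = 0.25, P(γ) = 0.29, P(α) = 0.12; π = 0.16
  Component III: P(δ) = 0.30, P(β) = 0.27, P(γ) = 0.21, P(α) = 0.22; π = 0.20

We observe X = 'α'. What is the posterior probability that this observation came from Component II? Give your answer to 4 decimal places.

P(component k | x) = π_k·f_k(x) / marginal(x), where marginal(x) = Σ_j π_j·f_j(x).
Component likelihoods at x = 'α':
  f_I = 0.06
  f_II = 0.12
  f_III = 0.22
Weight by the priors:
  π_I·f_I = 0.64 × 0.06 = 0.0384
  π_II·f_II = 0.16 × 0.12 = 0.0192
  π_III·f_III = 0.20 × 0.22 = 0.044
Evidence: 0.0384 + 0.0192 + 0.044 = 0.1016
P(Component II | 'α') ≈ 0.1890

0.1890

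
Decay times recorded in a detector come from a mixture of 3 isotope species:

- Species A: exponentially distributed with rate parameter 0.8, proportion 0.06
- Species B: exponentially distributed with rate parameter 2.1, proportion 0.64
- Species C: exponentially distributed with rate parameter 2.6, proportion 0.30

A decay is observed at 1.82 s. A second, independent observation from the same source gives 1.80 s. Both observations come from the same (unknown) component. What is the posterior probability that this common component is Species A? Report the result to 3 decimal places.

Posterior ∝ prior × likelihood, so P(k | x) ∝ π_k f_k(x); normalise over all components.
Since both observations come from the same component, the likelihood for component k is f_k(x₁)·f_k(x₂).
  p_A = [0.8·e^(−0.8·1.82) = 0.8·e^(−1.4560) = 0.186534] × [0.189542] = 0.035356
  p_B = [2.1·e^(−2.1·1.82) = 2.1·e^(−3.8220) = 0.0459564] × [0.0479277] = 0.00220258
  p_C = [2.6·e^(−2.6·1.82) = 2.6·e^(−4.7320) = 0.022903] × [0.0241254] = 0.000552544
Weight by the priors:
  π_A·p_A = 0.06 × 0.035356 = 0.00212136
  π_B·p_B = 0.64 × 0.00220258 = 0.00140965
  π_C·p_C = 0.30 × 0.000552544 = 0.000165763
Sum: 0.00212136 + 0.00140965 + 0.000165763 = 0.00369678
P(Species A | x) ≈ 0.574

0.574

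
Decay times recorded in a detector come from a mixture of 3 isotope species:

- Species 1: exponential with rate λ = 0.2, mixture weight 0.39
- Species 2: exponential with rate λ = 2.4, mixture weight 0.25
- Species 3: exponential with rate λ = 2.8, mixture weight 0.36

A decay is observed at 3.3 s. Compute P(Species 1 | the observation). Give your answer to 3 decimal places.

By Bayes' theorem, P(k | x) = w_k f_k(x) / Σ_j w_j f_j(x).
Evaluate each component's likelihood at the observed value:
  p_1 = 0.2·e^(−0.2·3.3) = 0.2·e^(−0.6600) = 0.10337
  p_2 = 2.4·e^(−2.4·3.3) = 2.4·e^(−7.9200) = 0.000872166
  p_3 = 2.8·e^(−2.8·3.3) = 2.8·e^(−9.2400) = 0.000271817
Prior × likelihood for each component:
  w_1·p_1 = 0.39 × 0.10337 = 0.0403144
  w_2·p_2 = 0.25 × 0.000872166 = 0.000218041
  w_3·p_3 = 0.36 × 0.000271817 = 9.78542e-05
Evidence: 0.0403144 + 0.000218041 + 9.78542e-05 = 0.0406303
P(Species 1 | data) = 0.0403144 / 0.0406303 ≈ 0.992

0.992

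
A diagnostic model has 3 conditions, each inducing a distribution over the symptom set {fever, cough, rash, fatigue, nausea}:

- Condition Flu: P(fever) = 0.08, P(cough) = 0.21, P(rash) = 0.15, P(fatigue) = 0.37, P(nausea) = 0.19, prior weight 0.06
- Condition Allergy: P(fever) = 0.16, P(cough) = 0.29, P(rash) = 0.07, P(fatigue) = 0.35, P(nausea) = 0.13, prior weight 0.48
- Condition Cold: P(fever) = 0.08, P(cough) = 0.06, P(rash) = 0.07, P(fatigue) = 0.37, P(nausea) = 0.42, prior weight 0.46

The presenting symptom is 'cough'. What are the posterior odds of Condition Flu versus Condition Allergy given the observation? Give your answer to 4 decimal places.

0.0905

Since P(k|x) ∝ w_k f_k(x), the posterior odds are w_i f_i(x) / (w_j f_j(x)).
Evaluate each component's likelihood at the observed value:
  L_Flu = P(cough | comp) = 0.21
  L_Allergy = P(cough | comp) = 0.29
  L_Cold = P(cough | comp) = 0.06
Posterior odds = (w_Flu·L_Flu) / (w_Allergy·L_Allergy) = (0.06·0.21) / (0.48·0.29) = 0.0126 / 0.1392 ≈ 0.0905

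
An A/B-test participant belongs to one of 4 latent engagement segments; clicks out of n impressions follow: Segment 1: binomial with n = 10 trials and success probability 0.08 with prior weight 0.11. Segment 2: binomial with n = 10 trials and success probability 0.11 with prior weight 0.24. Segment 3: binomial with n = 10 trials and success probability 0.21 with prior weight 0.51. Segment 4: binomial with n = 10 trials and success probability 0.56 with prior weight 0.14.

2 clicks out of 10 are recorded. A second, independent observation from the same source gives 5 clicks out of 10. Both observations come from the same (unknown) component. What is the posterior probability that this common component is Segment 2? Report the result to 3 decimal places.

Posterior ∝ prior × likelihood, so P(k | x) ∝ π_k f_k(x); normalise over all components.
Since both observations come from the same component, the likelihood for component k is f_k(x₁)·f_k(x₂).
  p_1 = [C(10,2)·0.08^2·0.92^8 = 45·0.0064·0.513219 = 0.147807] × [0.000544239] = 8.04423e-05
  p_2 = [C(10,2)·0.11^2·0.89^8 = 45·0.0121·0.393659 = 0.214347] × [0.00226628] = 0.000485771
  p_3 = [C(10,2)·0.21^2·0.79^8 = 45·0.0441·0.151711 = 0.30107] × [0.0316689] = 0.00953455
  p_4 = [C(10,2)·0.56^2·0.44^8 = 45·0.3136·0.00140482 = 0.0198249] × [0.228878] = 0.00453747
Multiply by the mixture weights:
  π_1·p_1 = 0.11 × 8.04423e-05 = 8.84866e-06
  π_2·p_2 = 0.24 × 0.000485771 = 0.000116585
  π_3·p_3 = 0.51 × 0.00953455 = 0.00486262
  π_4·p_4 = 0.14 × 0.00453747 = 0.000635246
Denominator: 8.84866e-06 + 0.000116585 + 0.00486262 + 0.000635246 = 0.0056233
So the posterior for Segment 2 is 0.000116585 / 0.0056233 ≈ 0.021.

0.021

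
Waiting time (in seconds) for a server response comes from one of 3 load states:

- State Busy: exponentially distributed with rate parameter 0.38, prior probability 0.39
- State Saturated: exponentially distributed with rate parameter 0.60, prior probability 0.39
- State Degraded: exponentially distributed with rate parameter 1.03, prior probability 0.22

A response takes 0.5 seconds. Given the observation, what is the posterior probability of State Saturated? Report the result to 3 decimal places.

By Bayes' theorem, P(k | x) = w_k f_k(x) / Σ_j w_j f_j(x).
Exponential densities:
  p_Busy = 0.314244
  p_Saturated = 0.444491
  p_Degraded = 0.615426
Prior × likelihood for each component:
  w_Busy·p_Busy = 0.39 × 0.314244 = 0.122555
  w_Saturated·p_Saturated = 0.39 × 0.444491 = 0.173351
  w_Degraded·p_Degraded = 0.22 × 0.615426 = 0.135394
Normaliser: 0.122555 + 0.173351 + 0.135394 = 0.4313
So the posterior for State Saturated is 0.173351 / 0.4313 ≈ 0.402.

0.402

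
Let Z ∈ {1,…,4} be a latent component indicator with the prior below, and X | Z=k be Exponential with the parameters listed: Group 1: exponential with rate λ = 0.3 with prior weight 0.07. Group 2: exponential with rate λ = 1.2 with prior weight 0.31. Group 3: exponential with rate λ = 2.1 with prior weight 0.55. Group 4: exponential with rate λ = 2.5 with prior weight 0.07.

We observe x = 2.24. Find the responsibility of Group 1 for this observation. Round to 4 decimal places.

0.2275

Apply Bayes' rule: the posterior for each component is proportional to its prior times its likelihood at x.
Evaluate each component's likelihood at the observed value:
  f_1 = 0.153206
  f_2 = 0.0816202
  f_3 = 0.0190238
  f_4 = 0.00924466
Multiply by the mixture weights:
  P(Z=1)·f_1 = 0.07 × 0.153206 = 0.0107244
  P(Z=2)·f_2 = 0.31 × 0.0816202 = 0.0253023
  P(Z=3)·f_3 = 0.55 × 0.0190238 = 0.0104631
  P(Z=4)·f_4 = 0.07 × 0.00924466 = 0.000647126
Evidence: 0.0107244 + 0.0253023 + 0.0104631 + 0.000647126 = 0.0471369
So the posterior for Group 1 is 0.0107244 / 0.0471369 ≈ 0.2275.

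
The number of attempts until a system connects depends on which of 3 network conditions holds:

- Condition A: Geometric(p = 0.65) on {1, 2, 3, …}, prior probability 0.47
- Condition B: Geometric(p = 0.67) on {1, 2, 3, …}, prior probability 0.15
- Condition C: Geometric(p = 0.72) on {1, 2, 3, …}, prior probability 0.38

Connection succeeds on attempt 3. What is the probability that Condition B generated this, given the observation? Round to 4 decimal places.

0.1568

P(component k | x) = P(Z=k)·f_k(x) / marginal(x), where marginal(x) = Σ_j P(Z=j)·f_j(x).
Component likelihoods at x = 3:
  f_A = 0.65·(1−0.65)^2 = 0.65·0.1225 = 0.079625
  f_B = 0.67·(1−0.67)^2 = 0.67·0.1089 = 0.072963
  f_C = 0.72·(1−0.72)^2 = 0.72·0.0784 = 0.056448
Multiply by the mixture weights:
  P(Z=A)·f_A = 0.47 × 0.079625 = 0.0374237
  P(Z=B)·f_B = 0.15 × 0.072963 = 0.0109444
  P(Z=C)·f_C = 0.38 × 0.056448 = 0.0214502
Marginal: 0.0374237 + 0.0109444 + 0.0214502 = 0.0698184
P(Condition B | the observation) ≈ 0.1568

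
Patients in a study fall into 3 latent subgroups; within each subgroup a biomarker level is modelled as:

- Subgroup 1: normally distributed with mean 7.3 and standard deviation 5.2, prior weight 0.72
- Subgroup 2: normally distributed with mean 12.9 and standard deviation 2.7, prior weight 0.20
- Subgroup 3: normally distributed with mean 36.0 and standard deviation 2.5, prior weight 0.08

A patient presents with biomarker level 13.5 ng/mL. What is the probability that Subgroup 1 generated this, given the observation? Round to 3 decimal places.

0.485

By Bayes' theorem, P(k | x) = π_k f_k(x) / Σ_j π_j f_j(x).
Component likelihoods at x = 13.5 ng/mL:
  L_1 = 0.0376887
  L_2 = 0.144153
  L_3 = 4.11191e-19
Weight by the priors:
  π_1·L_1 = 0.72 × 0.0376887 = 0.0271358
  π_2·L_2 = 0.20 × 0.144153 = 0.0288306
  π_3·L_3 = 0.08 × 4.11191e-19 = 3.28953e-20
Evidence: 0.0271358 + 0.0288306 + 3.28953e-20 = 0.0559664
So the posterior for Subgroup 1 is 0.0271358 / 0.0559664 ≈ 0.485.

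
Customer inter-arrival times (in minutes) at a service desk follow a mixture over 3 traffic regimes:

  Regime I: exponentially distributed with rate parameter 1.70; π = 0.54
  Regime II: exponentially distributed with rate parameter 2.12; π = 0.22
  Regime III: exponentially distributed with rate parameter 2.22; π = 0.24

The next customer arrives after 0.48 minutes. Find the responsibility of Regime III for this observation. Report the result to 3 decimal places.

The responsibility of component k is w_k f_k(x) divided by Σ_j w_j f_j(x).
Component likelihoods at x = 0.48 minutes:
  L_I = 0.751735
  L_II = 0.766298
  L_III = 0.764837
Weight by the priors:
  w_I·L_I = 0.54 × 0.751735 = 0.405937
  w_II·L_II = 0.22 × 0.766298 = 0.168586
  w_III·L_III = 0.24 × 0.764837 = 0.183561
Denominator: 0.405937 + 0.168586 + 0.183561 = 0.758083
So the posterior for Regime III is 0.183561 / 0.758083 ≈ 0.242.

0.242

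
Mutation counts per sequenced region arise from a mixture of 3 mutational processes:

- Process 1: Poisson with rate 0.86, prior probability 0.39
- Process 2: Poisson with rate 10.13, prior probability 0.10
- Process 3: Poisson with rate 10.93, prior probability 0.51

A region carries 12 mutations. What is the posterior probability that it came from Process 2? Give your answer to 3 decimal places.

0.149

P(component k | x) = π_k·f_k(x) / marginal(x), where marginal(x) = Σ_j π_j·f_j(x).
Poisson probabilities:
  L_1 = e^(−0.86)·0.86^12/12! = 1.44594e-10
  L_2 = e^(−10.13)·10.13^12/12! = 0.0971792
  L_3 = e^(−10.93)·10.93^12/12! = 0.108709
Weight by the priors:
  π_1·L_1 = 0.39 × 1.44594e-10 = 5.63918e-11
  π_2·L_2 = 0.10 × 0.0971792 = 0.00971792
  π_3·L_3 = 0.51 × 0.108709 = 0.0554417
Evidence: 5.63918e-11 + 0.00971792 + 0.0554417 = 0.0651596
Responsibility of Process 2: 0.00971792 / 0.0651596 ≈ 0.149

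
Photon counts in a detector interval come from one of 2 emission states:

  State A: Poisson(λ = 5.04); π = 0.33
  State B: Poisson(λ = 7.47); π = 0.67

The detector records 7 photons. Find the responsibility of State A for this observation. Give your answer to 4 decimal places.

0.2626

Posterior ∝ prior × likelihood, so P(k | x) ∝ P(Z=k) f_k(x); normalise over all components.
Poisson probabilities:
  f_A = e^(−5.04)·5.04^7/7! = 0.106106
  f_B = e^(−7.47)·7.47^7/7! = 0.146769
Unnormalised posteriors:
  P(Z=A)·f_A = 0.33 × 0.106106 = 0.0350149
  P(Z=B)·f_B = 0.67 × 0.146769 = 0.0983351
Marginal: 0.0350149 + 0.0983351 = 0.13335
So the posterior for State A is 0.0350149 / 0.13335 ≈ 0.2626.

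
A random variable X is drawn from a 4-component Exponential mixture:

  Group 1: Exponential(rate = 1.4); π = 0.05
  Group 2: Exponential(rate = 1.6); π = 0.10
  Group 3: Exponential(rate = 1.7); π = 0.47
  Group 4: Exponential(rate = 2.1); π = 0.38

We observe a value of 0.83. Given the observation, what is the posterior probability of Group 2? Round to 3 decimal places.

0.106

By Bayes' theorem, P(k | x) = π_k f_k(x) / Σ_j π_j f_j(x).
Component likelihoods at x = 0.83:
  L_1 = 1.4·e^(−1.4·0.83) = 1.4·e^(−1.1620) = 0.438004
  L_2 = 1.6·e^(−1.6·0.83) = 1.6·e^(−1.3280) = 0.424011
  L_3 = 1.7·e^(−1.7·0.83) = 1.7·e^(−1.4110) = 0.414629
  L_4 = 2.1·e^(−2.1·0.83) = 2.1·e^(−1.7430) = 0.367489
Prior × likelihood for each component:
  π_1·L_1 = 0.05 × 0.438004 = 0.0219002
  π_2·L_2 = 0.10 × 0.424011 = 0.0424011
  π_3·L_3 = 0.47 × 0.414629 = 0.194876
  π_4·L_4 = 0.38 × 0.367489 = 0.139646
Marginal: 0.0219002 + 0.0424011 + 0.194876 + 0.139646 = 0.398822
Responsibility of Group 2: 0.0424011 / 0.398822 ≈ 0.106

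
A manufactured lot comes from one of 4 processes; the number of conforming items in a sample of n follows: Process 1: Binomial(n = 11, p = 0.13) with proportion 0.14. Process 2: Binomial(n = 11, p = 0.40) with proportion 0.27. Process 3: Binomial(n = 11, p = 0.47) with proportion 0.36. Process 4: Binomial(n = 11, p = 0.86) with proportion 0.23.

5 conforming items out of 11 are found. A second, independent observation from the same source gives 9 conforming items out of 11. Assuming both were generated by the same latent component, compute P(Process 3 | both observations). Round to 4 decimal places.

0.7794

Apply Bayes' rule: the posterior for each component is proportional to its prior times its likelihood at x.
Since both observations come from the same component, the likelihood for component k is f_k(x₁)·f_k(x₂).
  p_1 = [C(11,5)·0.13^5·0.87^6 = 462·3.71293e-05·0.433626 = 0.00743831] × [4.4146e-07] = 3.28372e-09
  p_2 = [C(11,5)·0.40^5·0.60^6 = 462·0.01024·0.046656 = 0.220724] × [0.00519045] = 0.00114566
  p_3 = [C(11,5)·0.47^5·0.53^6 = 462·0.0229345·0.0221644 = 0.234848] × [0.01729] = 0.00406052
  p_4 = [C(11,5)·0.86^5·0.14^6 = 462·0.470427·7.52954e-06 = 0.00163645] × [0.277399] = 0.000453949
Multiply by the mixture weights:
  P(Z=1)·p_1 = 0.14 × 3.28372e-09 = 4.5972e-10
  P(Z=2)·p_2 = 0.27 × 0.00114566 = 0.000309327
  P(Z=3)·p_3 = 0.36 × 0.00406052 = 0.00146179
  P(Z=4)·p_4 = 0.23 × 0.000453949 = 0.000104408
Sum: 4.5972e-10 + 0.000309327 + 0.00146179 + 0.000104408 = 0.00187552
P(Process 3 | x₁, x₂) = 0.00146179 / 0.00187552 ≈ 0.7794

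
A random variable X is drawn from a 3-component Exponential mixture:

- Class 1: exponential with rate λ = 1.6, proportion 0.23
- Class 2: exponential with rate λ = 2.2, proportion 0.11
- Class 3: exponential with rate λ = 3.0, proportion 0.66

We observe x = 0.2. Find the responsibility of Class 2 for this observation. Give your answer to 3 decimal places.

By Bayes' theorem, P(k | x) = w_k f_k(x) / Σ_j w_j f_j(x).
Evaluate each component's likelihood at the observed value:
  L_1 = 1.6·e^(−1.6·0.2) = 1.6·e^(−0.3200) = 1.16184
  L_2 = 2.2·e^(−2.2·0.2) = 2.2·e^(−0.4400) = 1.41688
  L_3 = 3.0·e^(−3.0·0.2) = 3.0·e^(−0.6000) = 1.64643
Multiply by the mixture weights:
  w_1·L_1 = 0.23 × 1.16184 = 0.267223
  w_2·L_2 = 0.11 × 1.41688 = 0.155857
  w_3·L_3 = 0.66 × 1.64643 = 1.08665
Marginal: 0.267223 + 0.155857 + 1.08665 = 1.50973
So the posterior for Class 2 is 0.155857 / 1.50973 ≈ 0.103.

0.103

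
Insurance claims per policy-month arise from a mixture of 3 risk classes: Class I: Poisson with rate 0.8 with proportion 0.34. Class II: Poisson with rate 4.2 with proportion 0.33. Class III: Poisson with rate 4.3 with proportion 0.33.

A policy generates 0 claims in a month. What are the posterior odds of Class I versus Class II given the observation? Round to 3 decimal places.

30.872

Since P(k|x) ∝ w_k f_k(x), the posterior odds are w_i f_i(x) / (w_j f_j(x)).
Poisson probabilities:
  L_I = e^(−0.8)·0.8^0/0! = 0.449329
  L_II = e^(−4.2)·4.2^0/0! = 0.0149956
  L_III = e^(−4.3)·4.3^0/0! = 0.0135686
Odds = (0.34/0.33) × (0.449329/0.0149956) = 1.0303 × 29.9641 ≈ 30.872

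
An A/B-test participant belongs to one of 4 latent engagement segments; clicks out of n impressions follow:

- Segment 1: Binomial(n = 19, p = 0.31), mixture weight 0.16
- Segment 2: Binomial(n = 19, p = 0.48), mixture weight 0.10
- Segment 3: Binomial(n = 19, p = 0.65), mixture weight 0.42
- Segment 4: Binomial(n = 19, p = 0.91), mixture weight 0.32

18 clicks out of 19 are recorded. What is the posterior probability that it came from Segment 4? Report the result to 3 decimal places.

0.988

P(component k | x) = π_k·f_k(x) / marginal(x), where marginal(x) = Σ_j π_j·f_j(x).
Evaluate each component's likelihood at the observed value:
  f_1 = 9.16459e-09
  f_2 = 1.80759e-05
  f_3 = 0.00285274
  f_4 = 0.313142
Prior × likelihood for each component:
  π_1·f_1 = 0.16 × 9.16459e-09 = 1.46633e-09
  π_2·f_2 = 0.10 × 1.80759e-05 = 1.80759e-06
  π_3·f_3 = 0.42 × 0.00285274 = 0.00119815
  π_4·f_4 = 0.32 × 0.313142 = 0.100205
Evidence: 1.46633e-09 + 1.80759e-06 + 0.00119815 + 0.100205 = 0.101405
P(Segment 4 | data) ≈ 0.988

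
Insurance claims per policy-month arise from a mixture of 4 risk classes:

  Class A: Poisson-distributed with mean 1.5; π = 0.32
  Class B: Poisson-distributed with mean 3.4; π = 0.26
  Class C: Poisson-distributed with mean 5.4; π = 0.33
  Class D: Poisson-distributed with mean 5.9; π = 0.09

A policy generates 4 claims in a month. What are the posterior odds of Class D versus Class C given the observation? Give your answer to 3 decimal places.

0.236

Posterior odds = (π_i f_i(x)) / (π_j f_j(x)); the normalising sum cancels.
Component likelihoods at x = 4 claims:
  p_A = 0.0470665
  p_B = 0.185825
  p_C = 0.16002
  p_D = 0.138312
0.0124481 / 0.0528065 ≈ 0.236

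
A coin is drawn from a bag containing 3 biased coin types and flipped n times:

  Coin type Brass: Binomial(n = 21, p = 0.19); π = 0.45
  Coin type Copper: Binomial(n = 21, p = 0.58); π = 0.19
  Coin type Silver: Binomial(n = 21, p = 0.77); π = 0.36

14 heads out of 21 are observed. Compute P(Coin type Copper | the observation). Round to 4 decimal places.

0.4035

P(component k | x) = P(Z=k)·f_k(x) / marginal(x), where marginal(x) = Σ_j P(Z=j)·f_j(x).
Evaluate each component's likelihood at the observed value:
  p_Brass = 2.12545e-06
  p_Copper = 0.13069
  p_Silver = 0.101969
Prior × likelihood for each component:
  P(Z=Brass)·p_Brass = 0.45 × 2.12545e-06 = 9.56452e-07
  P(Z=Copper)·p_Copper = 0.19 × 0.13069 = 0.0248311
  P(Z=Silver)·p_Silver = 0.36 × 0.101969 = 0.036709
Evidence: 9.56452e-07 + 0.0248311 + 0.036709 = 0.061541
P(Coin type Copper | data) ≈ 0.4035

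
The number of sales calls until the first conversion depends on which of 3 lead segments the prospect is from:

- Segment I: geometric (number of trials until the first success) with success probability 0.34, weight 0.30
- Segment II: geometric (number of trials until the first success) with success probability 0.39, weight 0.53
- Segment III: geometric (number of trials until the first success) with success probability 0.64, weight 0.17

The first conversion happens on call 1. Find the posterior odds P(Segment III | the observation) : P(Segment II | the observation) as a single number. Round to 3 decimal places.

0.526

Since P(k|x) ∝ π_k f_k(x), the posterior odds are π_i f_i(x) / (π_j f_j(x)).
Evaluate each component's likelihood at the observed value:
  p_I = 0.34
  p_II = 0.39
  p_III = 0.64
Odds = (0.17/0.53) × (0.64/0.39) = 0.320755 × 1.64103 ≈ 0.526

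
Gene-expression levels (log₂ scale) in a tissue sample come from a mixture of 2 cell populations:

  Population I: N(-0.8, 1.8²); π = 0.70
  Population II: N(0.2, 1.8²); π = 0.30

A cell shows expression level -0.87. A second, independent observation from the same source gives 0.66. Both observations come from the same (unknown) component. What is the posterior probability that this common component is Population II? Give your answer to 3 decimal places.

Apply Bayes' rule: the posterior for each component is proportional to its prior times its likelihood at x.
Since both observations come from the same component, the likelihood for component k is f_k(x₁)·f_k(x₂).
  p_I = [(1/(1.8·√(2π)))·exp(−(-0.87−-0.8)²/(2·1.8²)) = 0.221635·exp(-0.00076) = 0.221467] × [0.159506] = 0.0353253
  p_II = [(1/(1.8·√(2π)))·exp(−(-0.87−0.2)²/(2·1.8²)) = 0.221635·exp(-0.17668) = 0.18574] × [0.214514] = 0.0398439
Prior × likelihood for each component:
  P(Z=I)·p_I = 0.70 × 0.0353253 = 0.0247277
  P(Z=II)·p_II = 0.30 × 0.0398439 = 0.0119532
Normaliser: 0.0247277 + 0.0119532 = 0.0366808
P(Population II | x) ≈ 0.326

0.326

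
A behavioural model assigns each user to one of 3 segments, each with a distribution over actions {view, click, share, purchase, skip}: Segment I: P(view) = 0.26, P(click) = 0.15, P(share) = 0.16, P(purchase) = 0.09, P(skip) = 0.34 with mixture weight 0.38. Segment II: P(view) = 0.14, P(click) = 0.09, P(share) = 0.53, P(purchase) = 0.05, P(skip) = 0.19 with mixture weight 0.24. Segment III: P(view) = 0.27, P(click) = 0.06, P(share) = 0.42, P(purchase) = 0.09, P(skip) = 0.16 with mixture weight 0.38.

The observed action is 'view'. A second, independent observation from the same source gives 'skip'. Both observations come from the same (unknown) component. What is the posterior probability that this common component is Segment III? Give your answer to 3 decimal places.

Posterior ∝ prior × likelihood, so P(k | x) ∝ π_k f_k(x); normalise over all components.
Since both observations come from the same component, the likelihood for component k is f_k(x₁)·f_k(x₂).
  p_I = [P(view | comp) = 0.26] × [0.34] = 0.0884
  p_II = [P(view | comp) = 0.14] × [0.19] = 0.0266
  p_III = [P(view | comp) = 0.27] × [0.16] = 0.0432
Unnormalised posteriors:
  π_I·p_I = 0.38 × 0.0884 = 0.033592
  π_II·p_II = 0.24 × 0.0266 = 0.006384
  π_III·p_III = 0.38 × 0.0432 = 0.016416
Denominator: 0.033592 + 0.006384 + 0.016416 = 0.056392
P(Segment III | data) ≈ 0.291

0.291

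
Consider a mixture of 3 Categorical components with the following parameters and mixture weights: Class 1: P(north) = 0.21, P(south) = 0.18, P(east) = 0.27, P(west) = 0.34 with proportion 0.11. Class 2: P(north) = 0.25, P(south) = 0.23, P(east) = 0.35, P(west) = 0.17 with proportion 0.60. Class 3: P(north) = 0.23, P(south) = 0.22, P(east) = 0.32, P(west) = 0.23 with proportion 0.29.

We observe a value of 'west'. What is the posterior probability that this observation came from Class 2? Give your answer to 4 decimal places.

By Bayes' theorem, P(k | x) = w_k f_k(x) / Σ_j w_j f_j(x).
Evaluate each component's likelihood at the observed value:
  f_1 = P(west | comp) = 0.34
  f_2 = P(west | comp) = 0.17
  f_3 = P(west | comp) = 0.23
Multiply by the mixture weights:
  w_1·f_1 = 0.11 × 0.34 = 0.0374
  w_2·f_2 = 0.60 × 0.17 = 0.102
  w_3·f_3 = 0.29 × 0.23 = 0.0667
Denominator: 0.0374 + 0.102 + 0.0667 = 0.2061
So the posterior for Class 2 is 0.102 / 0.2061 ≈ 0.4949.

0.4949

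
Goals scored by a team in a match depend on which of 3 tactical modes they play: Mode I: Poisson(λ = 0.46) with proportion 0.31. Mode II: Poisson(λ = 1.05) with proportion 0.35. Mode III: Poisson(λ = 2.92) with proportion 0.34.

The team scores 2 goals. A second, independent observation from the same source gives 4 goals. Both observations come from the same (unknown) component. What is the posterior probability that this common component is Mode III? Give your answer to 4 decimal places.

The responsibility of component k is π_k f_k(x) divided by Σ_j π_j f_j(x).
Since both observations come from the same component, the likelihood for component k is f_k(x₁)·f_k(x₂).
  f_I = [e^(−0.46)·0.46^2/2! = 0.0667898] × [0.00117773] = 7.86602e-05
  f_II = [e^(−1.05)·1.05^2/2! = 0.192903] × [0.017723] = 0.00341882
  f_III = [e^(−2.92)·2.92^2/2! = 0.22993] × [0.163373] = 0.0375644
Prior × likelihood for each component:
  π_I·f_I = 0.31 × 7.86602e-05 = 2.43846e-05
  π_II·f_II = 0.35 × 0.00341882 = 0.00119659
  π_III·f_III = 0.34 × 0.0375644 = 0.0127719
Marginal: 2.43846e-05 + 0.00119659 + 0.0127719 = 0.0139929
Responsibility of Mode III: 0.0127719 / 0.0139929 ≈ 0.9127

0.9127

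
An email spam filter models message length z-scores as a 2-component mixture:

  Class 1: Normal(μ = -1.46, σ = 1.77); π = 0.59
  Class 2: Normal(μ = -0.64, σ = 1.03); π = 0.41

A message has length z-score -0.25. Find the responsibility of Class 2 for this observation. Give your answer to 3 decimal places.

The responsibility of component k is w_k f_k(x) divided by Σ_j w_j f_j(x).
Evaluate each component's likelihood at the observed value:
  p_1 = 0.178426
  p_2 = 0.360529
Unnormalised posteriors:
  w_1·p_1 = 0.59 × 0.178426 = 0.105271
  w_2·p_2 = 0.41 × 0.360529 = 0.147817
Evidence: 0.105271 + 0.147817 = 0.253088
So the posterior for Class 2 is 0.147817 / 0.253088 ≈ 0.584.

0.584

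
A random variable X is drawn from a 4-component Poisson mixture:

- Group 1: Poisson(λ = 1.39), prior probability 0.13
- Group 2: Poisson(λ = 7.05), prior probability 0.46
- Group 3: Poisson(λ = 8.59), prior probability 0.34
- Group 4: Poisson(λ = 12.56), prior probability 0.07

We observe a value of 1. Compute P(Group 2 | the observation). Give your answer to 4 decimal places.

0.0582

The responsibility of component k is P(Z=k) f_k(x) divided by Σ_j P(Z=j) f_j(x).
Component likelihoods at x = 1:
  L_1 = 0.346215
  L_2 = 0.00611523
  L_3 = 0.00159736
  L_4 = 4.4081e-05
Weight by the priors:
  P(Z=1)·L_1 = 0.13 × 0.346215 = 0.0450079
  P(Z=2)·L_2 = 0.46 × 0.00611523 = 0.00281301
  P(Z=3)·L_3 = 0.34 × 0.00159736 = 0.000543103
  P(Z=4)·L_4 = 0.07 × 4.4081e-05 = 3.08567e-06
Normaliser: 0.0450079 + 0.00281301 + 0.000543103 + 3.08567e-06 = 0.0483671
P(Group 2 | the observation) ≈ 0.0582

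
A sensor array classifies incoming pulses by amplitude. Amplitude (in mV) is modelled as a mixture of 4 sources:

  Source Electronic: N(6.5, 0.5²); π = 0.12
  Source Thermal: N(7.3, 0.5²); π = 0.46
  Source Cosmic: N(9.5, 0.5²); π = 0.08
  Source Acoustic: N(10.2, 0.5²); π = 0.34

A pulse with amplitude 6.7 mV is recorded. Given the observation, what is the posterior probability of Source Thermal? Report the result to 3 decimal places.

The responsibility of component k is π_k f_k(x) divided by Σ_j π_j f_j(x).
Evaluate each component's likelihood at the observed value:
  p_Electronic = 0.73654
  p_Thermal = 0.388372
  p_Cosmic = 1.23652e-07
  p_Acoustic = 1.82694e-11
Prior × likelihood for each component:
  π_Electronic·p_Electronic = 0.12 × 0.73654 = 0.0883848
  π_Thermal·p_Thermal = 0.46 × 0.388372 = 0.178651
  π_Cosmic·p_Cosmic = 0.08 × 1.23652e-07 = 9.89219e-09
  π_Acoustic·p_Acoustic = 0.34 × 1.82694e-11 = 6.21161e-12
Marginal: 0.0883848 + 0.178651 + 9.89219e-09 + 6.21161e-12 = 0.267036
P(Source Thermal | data) ≈ 0.669

0.669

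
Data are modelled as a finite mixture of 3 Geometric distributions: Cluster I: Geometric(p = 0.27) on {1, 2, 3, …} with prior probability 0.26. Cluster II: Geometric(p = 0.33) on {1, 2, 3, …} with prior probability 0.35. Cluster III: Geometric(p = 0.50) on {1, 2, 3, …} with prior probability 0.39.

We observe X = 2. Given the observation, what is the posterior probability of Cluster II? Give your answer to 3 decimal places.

P(component k | x) = P(Z=k)·f_k(x) / marginal(x), where marginal(x) = Σ_j P(Z=j)·f_j(x).
Evaluate each component's likelihood at the observed value:
  L_I = 0.1971
  L_II = 0.2211
  L_III = 0.25
Unnormalised posteriors:
  P(Z=I)·L_I = 0.26 × 0.1971 = 0.051246
  P(Z=II)·L_II = 0.35 × 0.2211 = 0.077385
  P(Z=III)·L_III = 0.39 × 0.25 = 0.0975
Normaliser: 0.051246 + 0.077385 + 0.0975 = 0.226131
P(Cluster II | data) = 0.077385 / 0.226131 ≈ 0.342

0.342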